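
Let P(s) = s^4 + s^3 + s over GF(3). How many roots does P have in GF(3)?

2

Evaluate at each of the 3 elements of GF(3):
P(0) = 0 → root; P(1) = 0 → root; P(2) = 2.
Roots: {0, 1}.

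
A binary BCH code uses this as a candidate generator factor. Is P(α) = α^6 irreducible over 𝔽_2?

No

Check for roots in 𝔽_2: P(0) = 0 → root; P(1) = 1.
P(0) = 0, so (α) divides P(α); P is reducible.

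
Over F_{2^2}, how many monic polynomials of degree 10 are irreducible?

By the necklace-counting formula, N_4(10) = (1/10) Σ_{d|10} μ(10/d)·4^d.
Divisors of 10: 1, 2, 5, 10; μ(10/d) for each: 1, -1, -1, 1.
Σ = 4^1 − 4^2 − 4^5 + 4^10 = 1047540.
N = 1047540/10 = 104754.

104754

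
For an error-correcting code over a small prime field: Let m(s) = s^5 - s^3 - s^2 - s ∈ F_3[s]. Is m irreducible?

Check for roots in F_3: m(0) = 0 → root; m(1) = 1; m(2) = 0 → root.
m(0) = 0, so (s) divides m(s); m is reducible.

No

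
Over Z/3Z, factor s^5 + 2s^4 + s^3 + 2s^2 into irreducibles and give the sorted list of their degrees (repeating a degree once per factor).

Write f(s) = s^5 + 2s^4 + s^3 + 2s^2.
Roots in Z/3Z: f(0) = 0 → root; f(1) = 0 → root; f(2) = 2.
Linear factors from roots: (s), (s + 2).
Complete factorization: f(s) = (s + 2)·(s)^2·(s^2 + 1).
Factor degrees with multiplicity: 1 + 1 + 1 + 2 = 5.

1, 1, 1, 2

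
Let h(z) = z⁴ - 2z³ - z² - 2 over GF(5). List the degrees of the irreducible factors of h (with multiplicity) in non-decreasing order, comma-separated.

Roots in GF(5): h(0) = 3; h(1) = 1; h(2) = 4; h(3) = 1; h(4) = 0 → root.
Linear factors from roots: (z + 1).
Complete factorization: h(z) = (z + 1)·(z³ + 2z² + 2z - 2).
Factor degrees with multiplicity: 1 + 3 = 4.

1, 3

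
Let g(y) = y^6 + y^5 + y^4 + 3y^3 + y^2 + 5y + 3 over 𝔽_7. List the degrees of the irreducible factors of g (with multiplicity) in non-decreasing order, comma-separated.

Linear factors from roots: (y + 3), (y + 2).
Complete factorization: g(y) = (y + 2)·(y + 3)·(y^2 + 4y + 1)·(y^2 + 6y + 4).
Factor degrees with multiplicity: 1 + 1 + 2 + 2 = 6.

1, 1, 2, 2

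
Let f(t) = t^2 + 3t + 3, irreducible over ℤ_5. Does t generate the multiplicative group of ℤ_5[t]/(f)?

Yes

|GF(5^2)^×| = 5^2 − 1 = 24. Prime factorization: 24 = 2^3·3.
f is primitive ⇔ t has order 24 in GF(5)[t]/(f), i.e. t^(24/q) ≠ 1 for each prime q | 24.
t^(12) mod f = 4.
t^(8) mod f = t + 1.
None equal 1, so t has full order 24; f is primitive.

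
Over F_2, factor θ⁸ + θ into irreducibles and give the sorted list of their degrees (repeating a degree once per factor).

1, 1, 3, 3

Write g(θ) = θ⁸ + θ.
Roots in F_2: g(0) = 0 → root; g(1) = 0 → root.
Linear factors from roots: (θ), (θ + 1).
Complete factorization: g(θ) = (θ)·(θ + 1)·(θ³ + θ + 1)·(θ³ + θ² + 1).
Factor degrees with multiplicity: 1 + 1 + 3 + 3 = 8.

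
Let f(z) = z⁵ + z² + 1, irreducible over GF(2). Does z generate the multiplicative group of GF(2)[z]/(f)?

Yes

|GF(2^5)^×| = 2^5 − 1 = 31. Prime factorization: 31 = 31.
f is primitive ⇔ z has order 31 in GF(2)[z]/(f), i.e. z^(31/q) ≠ 1 for each prime q | 31.
z^(1) mod f = z.
None equal 1, so z has full order 31; f is primitive.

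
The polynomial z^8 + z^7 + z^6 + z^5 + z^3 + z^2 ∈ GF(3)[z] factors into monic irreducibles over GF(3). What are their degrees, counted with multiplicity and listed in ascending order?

Write g(z) = z^8 + z^7 + z^6 + z^5 + z^3 + z^2.
Roots in GF(3): g(0) = 0 → root; g(1) = 0 → root; g(2) = 0 → root.
Linear factors from roots: (z), (z - 1), (z + 1).
Complete factorization: g(z) = (z + 1)·(z - 1)·(z)^2·(z^4 + z^3 - z^2 - z - 1).
Factor degrees with multiplicity: 1 + 1 + 1 + 1 + 4 = 8.

1, 1, 1, 1, 4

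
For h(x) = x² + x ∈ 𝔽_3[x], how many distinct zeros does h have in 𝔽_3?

Evaluate at each of the 3 elements of 𝔽_3:
h(0) = 0 → root; h(1) = 2; h(2) = 0 → root.
Roots: {0, 2}.

2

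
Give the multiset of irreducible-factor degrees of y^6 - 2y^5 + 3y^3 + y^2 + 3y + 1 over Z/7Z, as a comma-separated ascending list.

1, 1, 1, 3

Write f(y) = y^6 - 2y^5 + 3y^3 + y^2 + 3y + 1.
Linear factors from roots: (y - 1), (y - 2), (y - 3).
Complete factorization: f(y) = (y - 3)·(y - 2)·(y - 1)·(y^3 - 3y^2 - y + 1).
Factor degrees with multiplicity: 1 + 1 + 1 + 3 = 6.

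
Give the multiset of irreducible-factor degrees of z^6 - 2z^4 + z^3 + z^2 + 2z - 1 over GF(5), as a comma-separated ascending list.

Write h(z) = z^6 - 2z^4 + z^3 + z^2 + 2z - 1.
Roots in GF(5): h(0) = 4; h(1) = 2; h(2) = 2; h(3) = 3; h(4) = 1.
Complete factorization: h(z) = (z^6 - 2z^4 + z^3 + z^2 + 2z - 1).
Factor degrees with multiplicity: 6 = 6.

6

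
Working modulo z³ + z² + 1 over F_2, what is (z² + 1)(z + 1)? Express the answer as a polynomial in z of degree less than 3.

Multiply in F_2[z]: (z² + 1)·(z + 1) = z³ + z² + z + 1.
Reduce using z³ ≡ z² + 1 (mod z³ + z² + 1).
Reduced: z.

z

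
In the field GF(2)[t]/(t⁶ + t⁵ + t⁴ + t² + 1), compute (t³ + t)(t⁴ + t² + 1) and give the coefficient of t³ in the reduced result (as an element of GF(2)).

1

Multiply in GF(2)[t]: (t³ + t)·(t⁴ + t² + 1) = t⁷ + t.
Reduce using t⁶ ≡ t⁵ + t⁴ + t² + 1 (mod t⁶ + t⁵ + t⁴ + t² + 1).
Reduced: t⁴ + t³ + t² + 1.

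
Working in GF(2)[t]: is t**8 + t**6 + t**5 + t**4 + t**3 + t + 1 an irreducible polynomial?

Write P(t) = t**8 + t**6 + t**5 + t**4 + t**3 + t + 1.
Check for roots in GF(2): P(0) = 1; P(1) = 1.
No roots, so no linear factors.
Monic irreducibles of degree 2 over GF(2): t**2 + t + 1.
None of them divide P (all give nonzero remainder).
Monic irreducibles of degree 3 over GF(2): t**3 + t + 1, t**3 + t**2 + 1.
None of them divide P (all give nonzero remainder).
Monic irreducibles of degree 4 over GF(2): t**4 + t + 1, t**4 + t**3 + 1, t**4 + t**3 + t**2 + t + 1.
None of them divide P (all give nonzero remainder).
No irreducible factor of degree ≤ 4 exists, so P is irreducible over GF(2).

Yes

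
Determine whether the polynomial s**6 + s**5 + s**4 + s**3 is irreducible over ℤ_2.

No

Write m(s) = s**6 + s**5 + s**4 + s**3.
Check for roots in ℤ_2: m(0) = 0 → root; m(1) = 0 → root.
m(0) = 0, so (s) divides m(s); m is reducible.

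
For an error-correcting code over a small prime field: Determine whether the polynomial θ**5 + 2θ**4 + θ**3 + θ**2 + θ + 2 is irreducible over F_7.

Write P(θ) = θ**5 + 2θ**4 + θ**3 + θ**2 + θ + 2.
Check for roots in F_7: P(0) = 2; P(1) = 1; P(2) = 3; P(3) = 5; P(4) = 5; P(5) = 3; P(6) = 2.
No roots, so no linear factors.
Degree-2 irreducible divisors: test the 21 monic irreducibles of degree 2 over GF(7).
None of them divide P (all give nonzero remainder).
No irreducible factor of degree ≤ 2 exists, so P is irreducible over GF(7).

Yes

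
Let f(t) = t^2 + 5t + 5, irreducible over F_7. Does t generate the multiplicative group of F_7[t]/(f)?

Yes

|GF(7^2)^×| = 7^2 − 1 = 48. Prime factorization: 48 = 2^4·3.
f is primitive ⇔ t has order 48 in GF(7)[t]/(f), i.e. t^(48/q) ≠ 1 for each prime q | 48.
t^(24) mod f = 6.
t^(16) mod f = 4.
None equal 1, so t has full order 48; f is primitive.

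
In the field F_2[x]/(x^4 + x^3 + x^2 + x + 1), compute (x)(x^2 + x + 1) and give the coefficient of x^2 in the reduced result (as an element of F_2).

1

Multiply in F_2[x]: (x)·(x^2 + x + 1) = x^3 + x^2 + x.
Reduced: x^3 + x^2 + x.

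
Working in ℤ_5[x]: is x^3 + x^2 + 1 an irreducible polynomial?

Write f(x) = x^3 + x^2 + 1.
Check for roots in ℤ_5: f(0) = 1; f(1) = 3; f(2) = 3; f(3) = 2; f(4) = 1.
No roots. A degree-3 polynomial over a field with no linear factor is irreducible.

Yes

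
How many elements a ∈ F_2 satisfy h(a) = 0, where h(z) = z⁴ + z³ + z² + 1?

1

Evaluate at each of the 2 elements of F_2:
h(0) = 1; h(1) = 0 → root.
Roots: {1}.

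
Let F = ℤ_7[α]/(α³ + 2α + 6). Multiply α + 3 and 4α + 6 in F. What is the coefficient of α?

Multiply in ℤ_7[α]: (α + 3)·(4α + 6) = 4α² + 4α + 4.
Reduced: 4α² + 4α + 4.

4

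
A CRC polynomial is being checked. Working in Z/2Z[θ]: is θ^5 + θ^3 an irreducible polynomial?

Write m(θ) = θ^5 + θ^3.
Check for roots in Z/2Z: m(0) = 0 → root; m(1) = 0 → root.
m(0) = 0, so (θ) divides m(θ); m is reducible.

No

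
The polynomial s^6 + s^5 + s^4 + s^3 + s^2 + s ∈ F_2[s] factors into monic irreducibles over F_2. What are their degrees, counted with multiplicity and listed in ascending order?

Write f(s) = s^6 + s^5 + s^4 + s^3 + s^2 + s.
Roots in F_2: f(0) = 0 → root; f(1) = 0 → root.
Linear factors from roots: (s), (s + 1).
Complete factorization: f(s) = (s)·(s + 1)·(s^2 + s + 1)^2.
Factor degrees with multiplicity: 1 + 1 + 2 + 2 = 6.

1, 1, 2, 2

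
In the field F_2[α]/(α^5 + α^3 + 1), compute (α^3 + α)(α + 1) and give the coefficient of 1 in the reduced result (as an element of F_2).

Multiply in F_2[α]: (α^3 + α)·(α + 1) = α^4 + α^3 + α^2 + α.
Reduced: α^4 + α^3 + α^2 + α.

0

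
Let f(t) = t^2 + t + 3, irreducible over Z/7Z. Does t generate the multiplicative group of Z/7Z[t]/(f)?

Yes

|GF(7^2)^×| = 7^2 − 1 = 48. Prime factorization: 48 = 2^4·3.
f is primitive ⇔ t has order 48 in GF(7)[t]/(f), i.e. t^(48/q) ≠ 1 for each prime q | 48.
t^(24) mod f = 6.
t^(16) mod f = 2.
None equal 1, so t has full order 48; f is primitive.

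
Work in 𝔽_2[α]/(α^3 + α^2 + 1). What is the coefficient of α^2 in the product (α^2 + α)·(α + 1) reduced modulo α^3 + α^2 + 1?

Multiply in 𝔽_2[α]: (α^2 + α)·(α + 1) = α^3 + α.
Reduce using α^3 ≡ α^2 + 1 (mod α^3 + α^2 + 1).
Reduced: α^2 + α + 1.

1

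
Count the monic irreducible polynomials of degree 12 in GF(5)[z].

By the necklace-counting formula, N_5(12) = (1/12) Σ_{d|12} μ(12/d)·5^d.
Divisors of 12: 1, 2, 3, 4, 6, 12; μ(12/d) for each: 0, 1, 0, -1, -1, 1.
Σ = 5^2 − 5^4 − 5^6 + 5^12 = 244124400.
N = 244124400/12 = 20343700.

20343700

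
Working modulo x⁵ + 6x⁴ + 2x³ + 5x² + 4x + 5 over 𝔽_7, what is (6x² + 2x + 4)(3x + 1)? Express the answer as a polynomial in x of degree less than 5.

4x^3 + 5x^2 + 4

Multiply in 𝔽_7[x]: (6x² + 2x + 4)·(3x + 1) = 4x³ + 5x² + 4.
Reduced: 4x³ + 5x² + 4.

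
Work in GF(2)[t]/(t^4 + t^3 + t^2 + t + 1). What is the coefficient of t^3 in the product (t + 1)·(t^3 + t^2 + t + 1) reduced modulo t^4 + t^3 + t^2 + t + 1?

1

Multiply in GF(2)[t]: (t + 1)·(t^3 + t^2 + t + 1) = t^4 + 1.
Reduce using t^4 ≡ t^3 + t^2 + t + 1 (mod t^4 + t^3 + t^2 + t + 1).
Reduced: t^3 + t^2 + t.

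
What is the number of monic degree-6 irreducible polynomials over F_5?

The number of monic irreducibles of degree 6 over GF(5) is (1/6)·Σ_{d∣6} μ(6/d) 5^d.
Divisors of 6: 1, 2, 3, 6; μ(6/d) for each: 1, -1, -1, 1.
Σ = 5^1 − 5^2 − 5^3 + 5^6 = 15480.
N = 15480/6 = 2580.

2580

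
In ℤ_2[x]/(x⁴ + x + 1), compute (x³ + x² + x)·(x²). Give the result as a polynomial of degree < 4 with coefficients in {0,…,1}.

Multiply in ℤ_2[x]: (x³ + x² + x)·(x²) = x⁵ + x⁴ + x³.
Reduce using x⁴ ≡ x + 1 (mod x⁴ + x + 1).
Reduced: x³ + x² + 1.

x^3 + x^2 + 1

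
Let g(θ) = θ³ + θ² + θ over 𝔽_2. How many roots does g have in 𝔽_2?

Evaluate at each of the 2 elements of 𝔽_2:
g(0) = 0 → root; g(1) = 1.
Roots: {0}.

1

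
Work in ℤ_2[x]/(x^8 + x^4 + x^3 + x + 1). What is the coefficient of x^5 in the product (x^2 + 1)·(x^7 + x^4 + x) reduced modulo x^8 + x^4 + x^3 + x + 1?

Multiply in ℤ_2[x]: (x^2 + 1)·(x^7 + x^4 + x) = x^9 + x^7 + x^6 + x^4 + x^3 + x.
Reduce using x^8 ≡ x^4 + x^3 + x + 1 (mod x^8 + x^4 + x^3 + x + 1).
Reduced: x^7 + x^6 + x^5 + x^3 + x^2.

1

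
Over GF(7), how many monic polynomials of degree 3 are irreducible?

x^(7^3) − x is the product of all monic irreducibles of degree dividing 3; Möbius inversion gives N = (1/3) Σ μ(3/d)·7^d.
Divisors of 3: 1, 3; μ(3/d) for each: -1, 1.
Σ = − 7^1 + 7^3 = 336.
N = 336/3 = 112.

112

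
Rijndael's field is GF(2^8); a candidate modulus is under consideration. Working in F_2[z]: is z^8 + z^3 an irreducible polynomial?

Write P(z) = z^8 + z^3.
Check for roots in F_2: P(0) = 0 → root; P(1) = 0 → root.
P(0) = 0, so (z) divides P(z); P is reducible.

No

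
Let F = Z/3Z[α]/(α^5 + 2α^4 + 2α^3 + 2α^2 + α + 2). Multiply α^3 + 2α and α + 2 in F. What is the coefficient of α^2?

Multiply in Z/3Z[α]: (α^3 + 2α)·(α + 2) = α^4 + 2α^3 + 2α^2 + α.
Reduced: α^4 + 2α^3 + 2α^2 + α.

2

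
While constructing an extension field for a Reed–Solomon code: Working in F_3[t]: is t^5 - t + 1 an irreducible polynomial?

Yes

Write m(t) = t^5 - t + 1.
Check for roots in F_3: m(0) = 1; m(1) = 1; m(2) = 1.
No roots, so no linear factors.
Monic irreducibles of degree 2 over GF(3): t^2 + 1, t^2 + t - 1, t^2 - t - 1.
None of them divide m (all give nonzero remainder).
No irreducible factor of degree ≤ 2 exists, so m is irreducible over GF(3).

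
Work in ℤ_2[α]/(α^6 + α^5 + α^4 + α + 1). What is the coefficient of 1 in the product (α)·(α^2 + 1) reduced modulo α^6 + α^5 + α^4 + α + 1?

Multiply in ℤ_2[α]: (α)·(α^2 + 1) = α^3 + α.
Reduced: α^3 + α.

0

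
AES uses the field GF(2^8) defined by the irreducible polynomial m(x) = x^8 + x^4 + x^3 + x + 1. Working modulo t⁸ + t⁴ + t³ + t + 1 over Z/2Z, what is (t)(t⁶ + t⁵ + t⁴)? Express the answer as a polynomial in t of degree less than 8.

Multiply in Z/2Z[t]: (t)·(t⁶ + t⁵ + t⁴) = t⁷ + t⁶ + t⁵.
Reduced: t⁷ + t⁶ + t⁵.

t^7 + t^6 + t^5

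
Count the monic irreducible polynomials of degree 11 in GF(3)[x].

x^(3^11) − x is the product of all monic irreducibles of degree dividing 11; Möbius inversion gives N = (1/11) Σ μ(11/d)·3^d.
Divisors of 11: 1, 11; μ(11/d) for each: -1, 1.
Σ = − 3^1 + 3^11 = 177144.
N = 177144/11 = 16104.

16104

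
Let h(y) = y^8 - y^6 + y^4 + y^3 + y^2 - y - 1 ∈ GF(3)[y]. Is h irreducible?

Yes

Check for roots in GF(3): h(0) = 2; h(1) = 1; h(2) = 1.
No roots, so no linear factors.
Monic irreducibles of degree 2 over GF(3): y^2 + 1, y^2 + y - 1, y^2 - y - 1.
None of them divide h (all give nonzero remainder).
Degree-3 irreducible divisors: test the 8 monic irreducibles of degree 3 over GF(3).
None of them divide h (all give nonzero remainder).
Degree-4 irreducible divisors: test the 18 monic irreducibles of degree 4 over GF(3).
None of them divide h (all give nonzero remainder).
No irreducible factor of degree ≤ 4 exists, so h is irreducible over GF(3).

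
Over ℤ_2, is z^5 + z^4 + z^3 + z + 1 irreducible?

Write m(z) = z^5 + z^4 + z^3 + z + 1.
Check for roots in ℤ_2: m(0) = 1; m(1) = 1.
No roots, so no linear factors.
Monic irreducibles of degree 2 over GF(2): z^2 + z + 1.
None of them divide m (all give nonzero remainder).
No irreducible factor of degree ≤ 2 exists, so m is irreducible over GF(2).

Yes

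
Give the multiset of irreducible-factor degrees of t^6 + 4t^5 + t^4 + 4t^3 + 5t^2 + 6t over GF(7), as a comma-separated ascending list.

Write f(t) = t^6 + 4t^5 + t^4 + 4t^3 + 5t^2 + 6t.
Linear factors from roots: (t), (t + 6), (t + 4), (t + 1).
Complete factorization: f(t) = (t)·(t + 1)·(t + 4)·(t + 6)·(t^2 + 2).
Factor degrees with multiplicity: 1 + 1 + 1 + 1 + 2 = 6.

1, 1, 1, 1, 2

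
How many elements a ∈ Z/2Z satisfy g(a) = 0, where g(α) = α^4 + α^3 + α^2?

1

Evaluate at each of the 2 elements of Z/2Z:
g(0) = 0 → root; g(1) = 1.
Roots: {0}.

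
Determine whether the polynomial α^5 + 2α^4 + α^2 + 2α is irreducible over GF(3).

No

Write g(α) = α^5 + 2α^4 + α^2 + 2α.
Check for roots in GF(3): g(0) = 0 → root; g(1) = 0 → root; g(2) = 0 → root.
g(0) = 0, so (α) divides g(α); g is reducible.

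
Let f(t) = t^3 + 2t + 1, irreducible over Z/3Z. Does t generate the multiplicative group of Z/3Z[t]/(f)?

Yes

|GF(3^3)^×| = 3^3 − 1 = 26. Prime factorization: 26 = 2·13.
f is primitive ⇔ t has order 26 in GF(3)[t]/(f), i.e. t^(26/q) ≠ 1 for each prime q | 26.
t^(13) mod f = 2.
t^(2) mod f = t^2.
None equal 1, so t has full order 26; f is primitive.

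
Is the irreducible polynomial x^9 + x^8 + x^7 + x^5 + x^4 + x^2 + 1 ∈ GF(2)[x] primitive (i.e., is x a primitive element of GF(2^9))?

Yes

Write f(x) = x^9 + x^8 + x^7 + x^5 + x^4 + x^2 + 1.
|GF(2^9)^×| = 2^9 − 1 = 511. Prime factorization: 511 = 7·73.
f is primitive ⇔ x has order 511 in GF(2)[x]/(f), i.e. x^(511/q) ≠ 1 for each prime q | 511.
x^(73) mod f = x^8 + x^5 + x^4 + x^3 + x^2 + 1.
x^(7) mod f = x^7.
None equal 1, so x has full order 511; f is primitive.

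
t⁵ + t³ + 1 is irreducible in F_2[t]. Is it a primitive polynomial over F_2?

Yes

Write f(t) = t⁵ + t³ + 1.
|GF(2^5)^×| = 2^5 − 1 = 31. Prime factorization: 31 = 31.
f is primitive ⇔ t has order 31 in GF(2)[t]/(f), i.e. t^(31/q) ≠ 1 for each prime q | 31.
t^(1) mod f = t.
None equal 1, so t has full order 31; f is primitive.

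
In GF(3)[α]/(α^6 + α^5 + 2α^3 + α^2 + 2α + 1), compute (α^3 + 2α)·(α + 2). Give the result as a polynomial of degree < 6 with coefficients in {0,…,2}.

Multiply in GF(3)[α]: (α^3 + 2α)·(α + 2) = α^4 + 2α^3 + 2α^2 + α.
Reduced: α^4 + 2α^3 + 2α^2 + α.

α^4 + 2α^3 + 2α^2 + α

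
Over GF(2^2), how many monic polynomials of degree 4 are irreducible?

By the necklace-counting formula, N_4(4) = (1/4) Σ_{d|4} μ(4/d)·4^d.
Divisors of 4: 1, 2, 4; μ(4/d) for each: 0, -1, 1.
Σ = − 4^2 + 4^4 = 240.
N = 240/4 = 60.

60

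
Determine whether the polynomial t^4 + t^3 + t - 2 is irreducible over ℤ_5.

Write m(t) = t^4 + t^3 + t - 2.
Check for roots in ℤ_5: m(0) = 3; m(1) = 1; m(2) = 4; m(3) = 4; m(4) = 2.
No roots, so no linear factors.
Degree-2 irreducible divisors: test the 10 monic irreducibles of degree 2 over GF(5).
None of them divide m (all give nonzero remainder).
No irreducible factor of degree ≤ 2 exists, so m is irreducible over GF(5).

Yes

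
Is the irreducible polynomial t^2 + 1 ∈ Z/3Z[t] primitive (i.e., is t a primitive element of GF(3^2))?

No

Write f(t) = t^2 + 1.
|GF(3^2)^×| = 3^2 − 1 = 8. Prime factorization: 8 = 2^3.
f is primitive ⇔ t has order 8 in GF(3)[t]/(f), i.e. t^(8/q) ≠ 1 for each prime q | 8.
t^(4) mod f = 1
Since t^(4) = 1, the order of t divides 4 < 8; not primitive.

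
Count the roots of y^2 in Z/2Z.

1

Write h(y) = y^2.
Evaluate at each of the 2 elements of Z/2Z:
h(0) = 0 → root; h(1) = 1.
Roots: {0}.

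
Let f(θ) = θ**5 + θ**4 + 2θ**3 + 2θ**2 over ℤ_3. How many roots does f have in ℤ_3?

Evaluate at each of the 3 elements of ℤ_3:
f(0) = 0 → root; f(1) = 0 → root; f(2) = 0 → root.
Roots: {0, 1, 2}.

3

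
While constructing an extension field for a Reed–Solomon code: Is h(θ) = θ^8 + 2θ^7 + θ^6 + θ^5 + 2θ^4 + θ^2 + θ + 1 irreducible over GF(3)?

Check for roots in GF(3): h(0) = 1; h(1) = 1; h(2) = 2.
No roots, so no linear factors.
Monic irreducibles of degree 2 over GF(3): θ^2 + 1, θ^2 + θ + 2, θ^2 + 2θ + 2.
None of them divide h (all give nonzero remainder).
Degree-3 irreducible divisors: test the 8 monic irreducibles of degree 3 over GF(3).
None of them divide h (all give nonzero remainder).
Degree-4 irreducible divisors: test the 18 monic irreducibles of degree 4 over GF(3).
None of them divide h (all give nonzero remainder).
No irreducible factor of degree ≤ 4 exists, so h is irreducible over GF(3).

Yes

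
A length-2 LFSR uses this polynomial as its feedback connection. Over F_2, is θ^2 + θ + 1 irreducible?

Write f(θ) = θ^2 + θ + 1.
Check for roots in F_2: f(0) = 1; f(1) = 1.
No roots. A degree-2 polynomial over a field with no linear factor is irreducible.

Yes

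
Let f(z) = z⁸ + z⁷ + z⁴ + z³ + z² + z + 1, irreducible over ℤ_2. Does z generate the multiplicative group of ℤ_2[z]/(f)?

No

|GF(2^8)^×| = 2^8 − 1 = 255. Prime factorization: 255 = 3·5·17.
f is primitive ⇔ z has order 255 in GF(2)[z]/(f), i.e. z^(255/q) ≠ 1 for each prime q | 255.
z^(85) mod f = z⁷ + z⁶ + z⁵ + z⁴ + z³ + z + 1.
z^(51) mod f = 1
z^(15) mod f = z⁷ + z⁶ + z⁵ + z⁴ + 1.
Since z^(51) = 1, the order of z divides 51 < 255; not primitive.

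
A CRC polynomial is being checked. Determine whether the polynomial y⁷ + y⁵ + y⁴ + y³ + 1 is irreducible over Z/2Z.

Write g(y) = y⁷ + y⁵ + y⁴ + y³ + 1.
Check for roots in Z/2Z: g(0) = 1; g(1) = 1.
No roots, so no linear factors.
Monic irreducibles of degree 2 over GF(2): y² + y + 1.
None of them divide g (all give nonzero remainder).
Monic irreducibles of degree 3 over GF(2): y³ + y + 1, y³ + y² + 1.
None of them divide g (all give nonzero remainder).
No irreducible factor of degree ≤ 3 exists, so g is irreducible over GF(2).

Yes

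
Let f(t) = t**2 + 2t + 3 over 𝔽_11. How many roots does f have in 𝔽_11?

Evaluate at each of the 11 elements of 𝔽_11:
f(0) = 3; f(1) = 6; f(2) = 0 → root; f(3) = 7; f(4) = 5; f(5) = 5; f(6) = 7; f(7) = 0 → root; f(8) = 6; f(9) = 3; f(10) = 2.
Roots: {2, 7}.

2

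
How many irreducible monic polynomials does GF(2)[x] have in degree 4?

3

The number of monic irreducibles of degree 4 over GF(2) is (1/4)·Σ_{d∣4} μ(4/d) 2^d.
Divisors of 4: 1, 2, 4; μ(4/d) for each: 0, -1, 1.
Σ = − 2^2 + 2^4 = 12.
N = 12/4 = 3.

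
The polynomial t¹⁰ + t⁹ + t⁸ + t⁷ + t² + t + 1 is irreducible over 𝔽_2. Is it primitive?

Write f(t) = t¹⁰ + t⁹ + t⁸ + t⁷ + t² + t + 1.
|GF(2^10)^×| = 2^10 − 1 = 1023. Prime factorization: 1023 = 3·11·31.
f is primitive ⇔ t has order 1023 in GF(2)[t]/(f), i.e. t^(1023/q) ≠ 1 for each prime q | 1023.
t^(341) mod f = 1
t^(93) mod f = t⁸ + 1.
t^(33) mod f = t⁹ + t⁷ + 1.
Since t^(341) = 1, the order of t divides 341 < 1023; not primitive.

No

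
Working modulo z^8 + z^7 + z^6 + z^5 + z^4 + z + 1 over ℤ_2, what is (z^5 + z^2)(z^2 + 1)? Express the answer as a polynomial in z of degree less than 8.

z^7 + z^5 + z^4 + z^2

Multiply in ℤ_2[z]: (z^5 + z^2)·(z^2 + 1) = z^7 + z^5 + z^4 + z^2.
Reduced: z^7 + z^5 + z^4 + z^2.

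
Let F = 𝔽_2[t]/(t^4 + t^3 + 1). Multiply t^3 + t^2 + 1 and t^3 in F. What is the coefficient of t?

0

Multiply in 𝔽_2[t]: (t^3 + t^2 + 1)·(t^3) = t^6 + t^5 + t^3.
Reduce using t^4 ≡ t^3 + 1 (mod t^4 + t^3 + 1).
Reduced: t^3 + t^2.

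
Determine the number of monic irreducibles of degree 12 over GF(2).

x^(2^12) − x is the product of all monic irreducibles of degree dividing 12; Möbius inversion gives N = (1/12) Σ μ(12/d)·2^d.
Divisors of 12: 1, 2, 3, 4, 6, 12; μ(12/d) for each: 0, 1, 0, -1, -1, 1.
Σ = 2^2 − 2^4 − 2^6 + 2^12 = 4020.
N = 4020/12 = 335.

335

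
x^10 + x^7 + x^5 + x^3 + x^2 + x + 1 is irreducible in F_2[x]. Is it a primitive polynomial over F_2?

No

Write f(x) = x^10 + x^7 + x^5 + x^3 + x^2 + x + 1.
|GF(2^10)^×| = 2^10 − 1 = 1023. Prime factorization: 1023 = 3·11·31.
f is primitive ⇔ x has order 1023 in GF(2)[x]/(f), i.e. x^(1023/q) ≠ 1 for each prime q | 1023.
x^(341) mod f = 1
x^(93) mod f = x^9 + x^8 + x^6 + x^2 + 1.
x^(33) mod f = x^9 + x^7 + x^6 + x.
Since x^(341) = 1, the order of x divides 341 < 1023; not primitive.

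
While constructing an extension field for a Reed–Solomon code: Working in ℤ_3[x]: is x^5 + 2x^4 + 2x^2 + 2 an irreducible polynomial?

Yes

Write m(x) = x^5 + 2x^4 + 2x^2 + 2.
Check for roots in ℤ_3: m(0) = 2; m(1) = 1; m(2) = 2.
No roots, so no linear factors.
Monic irreducibles of degree 2 over GF(3): x^2 + 1, x^2 + x + 2, x^2 + 2x + 2.
None of them divide m (all give nonzero remainder).
No irreducible factor of degree ≤ 2 exists, so m is irreducible over GF(3).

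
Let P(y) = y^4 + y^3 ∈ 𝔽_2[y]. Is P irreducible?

Check for roots in 𝔽_2: P(0) = 0 → root; P(1) = 0 → root.
P(0) = 0, so (y) divides P(y); P is reducible.

No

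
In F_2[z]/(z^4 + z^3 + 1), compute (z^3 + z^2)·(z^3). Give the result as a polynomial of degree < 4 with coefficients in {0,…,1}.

Multiply in F_2[z]: (z^3 + z^2)·(z^3) = z^6 + z^5.
Reduce using z^4 ≡ z^3 + 1 (mod z^4 + z^3 + 1).
Reduced: z^2.

z^2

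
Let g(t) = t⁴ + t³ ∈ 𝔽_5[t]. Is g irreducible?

Check for roots in 𝔽_5: g(0) = 0 → root; g(1) = 2; g(2) = 4; g(3) = 3; g(4) = 0 → root.
g(0) = 0, so (t) divides g(t); g is reducible.

No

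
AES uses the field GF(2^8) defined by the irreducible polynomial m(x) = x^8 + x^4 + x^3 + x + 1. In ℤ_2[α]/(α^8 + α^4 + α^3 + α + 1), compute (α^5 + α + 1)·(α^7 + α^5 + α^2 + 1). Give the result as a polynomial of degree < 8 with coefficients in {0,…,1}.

α^7 + α^4 + α + 1

Multiply in ℤ_2[α]: (α^5 + α + 1)·(α^7 + α^5 + α^2 + 1) = α^12 + α^10 + α^8 + α^6 + α^3 + α^2 + α + 1.
Reduce using α^8 ≡ α^4 + α^3 + α + 1 (mod α^8 + α^4 + α^3 + α + 1).
Reduced: α^7 + α^4 + α + 1.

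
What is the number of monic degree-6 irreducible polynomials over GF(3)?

116

By the necklace-counting formula, N_3(6) = (1/6) Σ_{d|6} μ(6/d)·3^d.
Divisors of 6: 1, 2, 3, 6; μ(6/d) for each: 1, -1, -1, 1.
Σ = 3^1 − 3^2 − 3^3 + 3^6 = 696.
N = 696/6 = 116.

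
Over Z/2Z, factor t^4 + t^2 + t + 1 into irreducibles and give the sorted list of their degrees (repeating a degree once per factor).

1, 3

Write f(t) = t^4 + t^2 + t + 1.
Roots in Z/2Z: f(0) = 1; f(1) = 0 → root.
Linear factors from roots: (t + 1).
Complete factorization: f(t) = (t + 1)·(t^3 + t^2 + 1).
Factor degrees with multiplicity: 1 + 3 = 4.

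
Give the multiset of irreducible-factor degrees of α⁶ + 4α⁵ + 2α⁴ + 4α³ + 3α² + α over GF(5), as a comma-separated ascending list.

Write h(α) = α⁶ + 4α⁵ + 2α⁴ + 4α³ + 3α² + α.
Roots in GF(5): h(0) = 0 → root; h(1) = 0 → root; h(2) = 0 → root; h(3) = 1; h(4) = 2.
Linear factors from roots: (α), (α + 4), (α + 3).
Complete factorization: h(α) = (α)·(α + 3)·(α + 4)·(α³ + 2α² + α + 3).
Factor degrees with multiplicity: 1 + 1 + 1 + 3 = 6.

1, 1, 1, 3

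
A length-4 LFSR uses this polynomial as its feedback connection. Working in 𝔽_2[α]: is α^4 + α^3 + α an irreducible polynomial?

Write P(α) = α^4 + α^3 + α.
Check for roots in 𝔽_2: P(0) = 0 → root; P(1) = 1.
P(0) = 0, so (α) divides P(α); P is reducible.

No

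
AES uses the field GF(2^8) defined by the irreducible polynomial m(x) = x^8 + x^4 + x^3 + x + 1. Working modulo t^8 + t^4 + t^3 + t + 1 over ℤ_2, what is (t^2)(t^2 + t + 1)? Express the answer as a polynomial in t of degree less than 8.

t^4 + t^3 + t^2

Multiply in ℤ_2[t]: (t^2)·(t^2 + t + 1) = t^4 + t^3 + t^2.
Reduced: t^4 + t^3 + t^2.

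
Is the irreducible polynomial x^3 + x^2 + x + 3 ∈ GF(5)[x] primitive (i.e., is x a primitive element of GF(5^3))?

Yes

Write f(x) = x^3 + x^2 + x + 3.
|GF(5^3)^×| = 5^3 − 1 = 124. Prime factorization: 124 = 2^2·31.
f is primitive ⇔ x has order 124 in GF(5)[x]/(f), i.e. x^(124/q) ≠ 1 for each prime q | 124.
x^(62) mod f = 4.
x^(4) mod f = 3x + 3.
None equal 1, so x has full order 124; f is primitive.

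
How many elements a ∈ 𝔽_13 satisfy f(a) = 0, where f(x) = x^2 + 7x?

2

Evaluate at each of the 13 elements of 𝔽_13:
f(0) = 0 → root; f(1) = 8; f(2) = 5; f(3) = 4; f(4) = 5; f(5) = 8; f(6) = 0 → root; f(7) = 7; f(8) = 3; f(9) = 1; f(10) = 1; f(11) = 3; f(12) = 7.
Roots: {0, 6}.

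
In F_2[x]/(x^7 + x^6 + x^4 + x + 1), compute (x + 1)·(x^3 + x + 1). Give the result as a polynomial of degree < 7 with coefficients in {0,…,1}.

Multiply in F_2[x]: (x + 1)·(x^3 + x + 1) = x^4 + x^3 + x^2 + 1.
Reduced: x^4 + x^3 + x^2 + 1.

x^4 + x^3 + x^2 + 1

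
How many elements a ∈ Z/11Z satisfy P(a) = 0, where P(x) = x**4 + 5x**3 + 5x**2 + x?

4

Evaluate at each of the 11 elements of Z/11Z:
P(0) = 0 → root; P(1) = 1; P(2) = 1; P(3) = 0 → root; P(4) = 0 → root; P(5) = 5; P(6) = 10; P(7) = 1; P(8) = 10; P(9) = 5; P(10) = 0 → root.
Roots: {0, 3, 4, 10}.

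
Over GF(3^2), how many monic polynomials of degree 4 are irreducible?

1620

x^(9^4) − x is the product of all monic irreducibles of degree dividing 4; Möbius inversion gives N = (1/4) Σ μ(4/d)·9^d.
Divisors of 4: 1, 2, 4; μ(4/d) for each: 0, -1, 1.
Σ = − 9^2 + 9^4 = 6480.
N = 6480/4 = 1620.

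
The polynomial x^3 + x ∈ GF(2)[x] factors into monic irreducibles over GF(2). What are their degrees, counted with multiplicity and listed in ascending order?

Write g(x) = x^3 + x.
Roots in GF(2): g(0) = 0 → root; g(1) = 0 → root.
Linear factors from roots: (x), (x + 1).
Complete factorization: g(x) = (x)·(x + 1)^2.
Factor degrees with multiplicity: 1 + 1 + 1 = 3.

1, 1, 1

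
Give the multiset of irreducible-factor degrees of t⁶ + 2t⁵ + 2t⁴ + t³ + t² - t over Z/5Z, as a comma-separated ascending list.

1, 1, 1, 3

Write g(t) = t⁶ + 2t⁵ + 2t⁴ + t³ + t² - t.
Roots in Z/5Z: g(0) = 0 → root; g(1) = 1; g(2) = 0 → root; g(3) = 0 → root; g(4) = 2.
Linear factors from roots: (t), (t - 2), (t + 2).
Complete factorization: g(t) = (t)·(t + 2)·(t - 2)·(t³ + 2t² + t - 1).
Factor degrees with multiplicity: 1 + 1 + 1 + 3 = 6.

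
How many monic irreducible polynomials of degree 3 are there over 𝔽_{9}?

By the necklace-counting formula, N_9(3) = (1/3) Σ_{d|3} μ(3/d)·9^d.
Divisors of 3: 1, 3; μ(3/d) for each: -1, 1.
Σ = − 9^1 + 9^3 = 720.
N = 720/3 = 240.

240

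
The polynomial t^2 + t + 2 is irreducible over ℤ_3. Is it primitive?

Write f(t) = t^2 + t + 2.
|GF(3^2)^×| = 3^2 − 1 = 8. Prime factorization: 8 = 2^3.
f is primitive ⇔ t has order 8 in GF(3)[t]/(f), i.e. t^(8/q) ≠ 1 for each prime q | 8.
t^(4) mod f = 2.
None equal 1, so t has full order 8; f is primitive.

Yes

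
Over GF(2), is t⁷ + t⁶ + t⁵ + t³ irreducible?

No

Write h(t) = t⁷ + t⁶ + t⁵ + t³.
Check for roots in GF(2): h(0) = 0 → root; h(1) = 0 → root.
h(0) = 0, so (t) divides h(t); h is reducible.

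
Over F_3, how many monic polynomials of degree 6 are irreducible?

116

x^(3^6) − x is the product of all monic irreducibles of degree dividing 6; Möbius inversion gives N = (1/6) Σ μ(6/d)·3^d.
Divisors of 6: 1, 2, 3, 6; μ(6/d) for each: 1, -1, -1, 1.
Σ = 3^1 − 3^2 − 3^3 + 3^6 = 696.
N = 696/6 = 116.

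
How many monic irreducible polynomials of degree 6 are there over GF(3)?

116

Gauss's count: N_{3}(6) = (1/6) Σ_{d|6} μ(6/d)·3^d.
Divisors of 6: 1, 2, 3, 6; μ(6/d) for each: 1, -1, -1, 1.
Σ = 3^1 − 3^2 − 3^3 + 3^6 = 696.
N = 696/6 = 116.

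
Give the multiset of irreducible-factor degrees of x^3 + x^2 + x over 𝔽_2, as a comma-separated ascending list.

1, 2

Write g(x) = x^3 + x^2 + x.
Roots in 𝔽_2: g(0) = 0 → root; g(1) = 1.
Linear factors from roots: (x).
Complete factorization: g(x) = (x)·(x^2 + x + 1).
Factor degrees with multiplicity: 1 + 2 = 3.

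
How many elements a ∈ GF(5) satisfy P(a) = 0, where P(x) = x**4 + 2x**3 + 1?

Evaluate at each of the 5 elements of GF(5):
P(0) = 1; P(1) = 4; P(2) = 3; P(3) = 1; P(4) = 0 → root.
Roots: {4}.

1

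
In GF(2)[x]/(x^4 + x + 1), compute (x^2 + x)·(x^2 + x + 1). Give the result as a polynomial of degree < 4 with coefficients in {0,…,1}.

Multiply in GF(2)[x]: (x^2 + x)·(x^2 + x + 1) = x^4 + x.
Reduce using x^4 ≡ x + 1 (mod x^4 + x + 1).
Reduced: 1.

1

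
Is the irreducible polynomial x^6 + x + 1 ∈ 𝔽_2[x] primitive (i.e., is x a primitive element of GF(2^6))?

Write f(x) = x^6 + x + 1.
|GF(2^6)^×| = 2^6 − 1 = 63. Prime factorization: 63 = 3^2·7.
f is primitive ⇔ x has order 63 in GF(2)[x]/(f), i.e. x^(63/q) ≠ 1 for each prime q | 63.
x^(21) mod f = x^5 + x^4 + x^3 + x + 1.
x^(9) mod f = x^4 + x^3.
None equal 1, so x has full order 63; f is primitive.

Yes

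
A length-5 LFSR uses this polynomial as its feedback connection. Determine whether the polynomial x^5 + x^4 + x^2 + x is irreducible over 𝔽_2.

No

Write P(x) = x^5 + x^4 + x^2 + x.
Check for roots in 𝔽_2: P(0) = 0 → root; P(1) = 0 → root.
P(0) = 0, so (x) divides P(x); P is reducible.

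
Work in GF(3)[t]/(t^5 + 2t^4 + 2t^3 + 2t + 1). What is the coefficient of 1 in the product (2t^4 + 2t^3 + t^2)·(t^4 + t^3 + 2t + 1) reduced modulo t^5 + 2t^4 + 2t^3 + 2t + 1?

Multiply in GF(3)[t]: (2t^4 + 2t^3 + t^2)·(t^4 + t^3 + 2t + 1) = 2t^8 + t^7 + 2t^5 + t^3 + t^2.
Reduce using t^5 ≡ t^4 + t^3 + t + 2 (mod t^5 + 2t^4 + 2t^3 + 2t + 1).
Reduced: 2t^4 + 2t + 2.

2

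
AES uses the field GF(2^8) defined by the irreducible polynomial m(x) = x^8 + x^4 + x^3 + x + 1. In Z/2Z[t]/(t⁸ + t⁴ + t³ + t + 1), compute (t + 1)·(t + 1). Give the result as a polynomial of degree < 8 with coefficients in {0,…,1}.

t^2 + 1

Multiply in Z/2Z[t]: (t + 1)·(t + 1) = t² + 1.
Reduced: t² + 1.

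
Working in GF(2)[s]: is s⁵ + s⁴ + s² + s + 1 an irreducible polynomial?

Write m(s) = s⁵ + s⁴ + s² + s + 1.
Check for roots in GF(2): m(0) = 1; m(1) = 1.
No roots, so no linear factors.
Monic irreducibles of degree 2 over GF(2): s² + s + 1.
None of them divide m (all give nonzero remainder).
No irreducible factor of degree ≤ 2 exists, so m is irreducible over GF(2).

Yes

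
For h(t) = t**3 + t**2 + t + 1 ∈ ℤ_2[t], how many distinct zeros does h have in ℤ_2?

Evaluate at each of the 2 elements of ℤ_2:
h(0) = 1; h(1) = 0 → root.
Roots: {1}.

1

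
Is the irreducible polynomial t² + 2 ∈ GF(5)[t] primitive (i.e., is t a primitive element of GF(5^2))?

No

Write f(t) = t² + 2.
|GF(5^2)^×| = 5^2 − 1 = 24. Prime factorization: 24 = 2^3·3.
f is primitive ⇔ t has order 24 in GF(5)[t]/(f), i.e. t^(24/q) ≠ 1 for each prime q | 24.
t^(12) mod f = 4.
t^(8) mod f = 1
Since t^(8) = 1, the order of t divides 8 < 24; not primitive.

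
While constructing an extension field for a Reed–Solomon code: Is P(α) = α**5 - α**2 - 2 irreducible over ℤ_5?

Yes

Check for roots in ℤ_5: P(0) = 3; P(1) = 3; P(2) = 1; P(3) = 2; P(4) = 1.
No roots, so no linear factors.
Degree-2 irreducible divisors: test the 10 monic irreducibles of degree 2 over GF(5).
None of them divide P (all give nonzero remainder).
No irreducible factor of degree ≤ 2 exists, so P is irreducible over GF(5).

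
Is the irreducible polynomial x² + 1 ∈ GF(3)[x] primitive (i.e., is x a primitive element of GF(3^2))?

Write f(x) = x² + 1.
|GF(3^2)^×| = 3^2 − 1 = 8. Prime factorization: 8 = 2^3.
f is primitive ⇔ x has order 8 in GF(3)[x]/(f), i.e. x^(8/q) ≠ 1 for each prime q | 8.
x^(4) mod f = 1
Since x^(4) = 1, the order of x divides 4 < 8; not primitive.

No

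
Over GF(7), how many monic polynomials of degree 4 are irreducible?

By the necklace-counting formula, N_7(4) = (1/4) Σ_{d|4} μ(4/d)·7^d.
Divisors of 4: 1, 2, 4; μ(4/d) for each: 0, -1, 1.
Σ = − 7^2 + 7^4 = 2352.
N = 2352/4 = 588.

588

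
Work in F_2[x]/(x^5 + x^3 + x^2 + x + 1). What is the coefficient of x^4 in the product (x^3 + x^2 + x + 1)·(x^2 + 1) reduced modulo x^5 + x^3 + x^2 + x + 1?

Multiply in F_2[x]: (x^3 + x^2 + x + 1)·(x^2 + 1) = x^5 + x^4 + x + 1.
Reduce using x^5 ≡ x^3 + x^2 + x + 1 (mod x^5 + x^3 + x^2 + x + 1).
Reduced: x^4 + x^3 + x^2.

1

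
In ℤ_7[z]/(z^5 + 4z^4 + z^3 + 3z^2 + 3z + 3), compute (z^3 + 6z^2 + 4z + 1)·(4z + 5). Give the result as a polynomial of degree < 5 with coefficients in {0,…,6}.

Multiply in ℤ_7[z]: (z^3 + 6z^2 + 4z + 1)·(4z + 5) = 4z^4 + z^3 + 4z^2 + 3z + 5.
Reduced: 4z^4 + z^3 + 4z^2 + 3z + 5.

4z^4 + z^3 + 4z^2 + 3z + 5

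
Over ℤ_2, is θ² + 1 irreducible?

No

Write h(θ) = θ² + 1.
Check for roots in ℤ_2: h(0) = 1; h(1) = 0 → root.
h(1) = 0, so (θ − 1) divides h(θ); h is reducible.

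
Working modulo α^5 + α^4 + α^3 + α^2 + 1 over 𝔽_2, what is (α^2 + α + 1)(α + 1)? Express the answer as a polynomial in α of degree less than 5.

α^3 + 1

Multiply in 𝔽_2[α]: (α^2 + α + 1)·(α + 1) = α^3 + 1.
Reduced: α^3 + 1.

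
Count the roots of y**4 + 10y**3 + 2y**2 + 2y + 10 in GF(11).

Write P(y) = y**4 + 10y**3 + 2y**2 + 2y + 10.
Evaluate at each of the 11 elements of GF(11):
P(0) = 10; P(1) = 3; P(2) = 8; P(3) = 0 → root; P(4) = 0 → root; P(5) = 9; P(6) = 8; P(7) = 2; P(8) = 9; P(9) = 5; P(10) = 1.
Roots: {3, 4}.

2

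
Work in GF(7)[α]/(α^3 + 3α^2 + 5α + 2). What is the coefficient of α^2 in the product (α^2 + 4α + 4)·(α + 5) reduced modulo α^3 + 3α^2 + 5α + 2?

6

Multiply in GF(7)[α]: (α^2 + 4α + 4)·(α + 5) = α^3 + 2α^2 + 3α + 6.
Reduce using α^3 ≡ 4α^2 + 2α + 5 (mod α^3 + 3α^2 + 5α + 2).
Reduced: 6α^2 + 5α + 4.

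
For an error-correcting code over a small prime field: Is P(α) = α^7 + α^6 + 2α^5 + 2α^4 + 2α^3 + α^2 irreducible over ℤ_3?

Check for roots in ℤ_3: P(0) = 0 → root; P(1) = 0 → root; P(2) = 2.
P(0) = 0, so (α) divides P(α); P is reducible.

No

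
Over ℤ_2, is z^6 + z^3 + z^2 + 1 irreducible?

Write f(z) = z^6 + z^3 + z^2 + 1.
Check for roots in ℤ_2: f(0) = 1; f(1) = 0 → root.
f(1) = 0, so (z − 1) divides f(z); f is reducible.

No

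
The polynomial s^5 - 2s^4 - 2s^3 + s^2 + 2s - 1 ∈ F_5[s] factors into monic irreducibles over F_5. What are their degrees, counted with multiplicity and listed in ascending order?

5

Write h(s) = s^5 - 2s^4 - 2s^3 + s^2 + 2s - 1.
Roots in F_5: h(0) = 4; h(1) = 4; h(2) = 1; h(3) = 1; h(4) = 2.
Complete factorization: h(s) = (s^5 - 2s^4 - 2s^3 + s^2 + 2s - 1).
Factor degrees with multiplicity: 5 = 5.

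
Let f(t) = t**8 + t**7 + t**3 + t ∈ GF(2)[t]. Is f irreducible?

Check for roots in GF(2): f(0) = 0 → root; f(1) = 0 → root.
f(0) = 0, so (t) divides f(t); f is reducible.

No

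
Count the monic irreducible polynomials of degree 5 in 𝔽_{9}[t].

By the necklace-counting formula, N_9(5) = (1/5) Σ_{d|5} μ(5/d)·9^d.
Divisors of 5: 1, 5; μ(5/d) for each: -1, 1.
Σ = − 9^1 + 9^5 = 59040.
N = 59040/5 = 11808.

11808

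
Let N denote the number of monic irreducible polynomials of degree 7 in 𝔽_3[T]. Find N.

x^(3^7) − x is the product of all monic irreducibles of degree dividing 7; Möbius inversion gives N = (1/7) Σ μ(7/d)·3^d.
Divisors of 7: 1, 7; μ(7/d) for each: -1, 1.
Σ = − 3^1 + 3^7 = 2184.
N = 2184/7 = 312.

312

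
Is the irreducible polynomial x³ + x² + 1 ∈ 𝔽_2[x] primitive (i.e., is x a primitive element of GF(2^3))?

Yes

Write f(x) = x³ + x² + 1.
|GF(2^3)^×| = 2^3 − 1 = 7. Prime factorization: 7 = 7.
f is primitive ⇔ x has order 7 in GF(2)[x]/(f), i.e. x^(7/q) ≠ 1 for each prime q | 7.
x^(1) mod f = x.
None equal 1, so x has full order 7; f is primitive.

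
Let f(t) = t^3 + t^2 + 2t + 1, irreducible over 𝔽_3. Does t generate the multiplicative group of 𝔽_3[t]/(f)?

|GF(3^3)^×| = 3^3 − 1 = 26. Prime factorization: 26 = 2·13.
f is primitive ⇔ t has order 26 in GF(3)[t]/(f), i.e. t^(26/q) ≠ 1 for each prime q | 26.
t^(13) mod f = 2.
t^(2) mod f = t^2.
None equal 1, so t has full order 26; f is primitive.

Yes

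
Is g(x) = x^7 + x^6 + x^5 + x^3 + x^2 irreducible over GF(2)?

No

Check for roots in GF(2): g(0) = 0 → root; g(1) = 1.
g(0) = 0, so (x) divides g(x); g is reducible.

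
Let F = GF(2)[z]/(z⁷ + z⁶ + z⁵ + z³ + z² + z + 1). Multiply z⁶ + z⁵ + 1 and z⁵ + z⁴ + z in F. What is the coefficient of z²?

Multiply in GF(2)[z]: (z⁶ + z⁵ + 1)·(z⁵ + z⁴ + z) = z¹¹ + z⁹ + z⁷ + z⁶ + z⁵ + z⁴ + z.
Reduce using z⁷ ≡ z⁶ + z⁵ + z³ + z² + z + 1 (mod z⁷ + z⁶ + z⁵ + z³ + z² + z + 1).
Reduced: z⁵ + z³ + 1.

0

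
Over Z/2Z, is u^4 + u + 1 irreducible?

Yes

Write g(u) = u^4 + u + 1.
Check for roots in Z/2Z: g(0) = 1; g(1) = 1.
No roots, so no linear factors.
Monic irreducibles of degree 2 over GF(2): u^2 + u + 1.
None of them divide g (all give nonzero remainder).
No irreducible factor of degree ≤ 2 exists, so g is irreducible over GF(2).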